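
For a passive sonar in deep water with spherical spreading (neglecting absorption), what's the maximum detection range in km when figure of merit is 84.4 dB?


16.6 km


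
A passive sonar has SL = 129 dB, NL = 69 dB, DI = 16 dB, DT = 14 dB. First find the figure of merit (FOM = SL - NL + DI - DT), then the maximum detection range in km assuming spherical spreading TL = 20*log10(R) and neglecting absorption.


Step 1: FOM = SL - NL + DI - DT = 129 - 69 + 16 - 14 = 62 dB
Step 2: at max range FOM = TL = 20*log10(R), so R = 10^(62/20) = 1258.93 m = 1.26 km

1.26 km


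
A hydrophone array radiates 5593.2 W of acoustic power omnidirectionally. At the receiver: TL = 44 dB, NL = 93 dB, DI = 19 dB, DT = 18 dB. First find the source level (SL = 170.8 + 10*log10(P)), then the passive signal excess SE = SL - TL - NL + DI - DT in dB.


Step 1: SL = 170.8 + 10*log10(5593.2) = 208.28 dB
Step 2: SE = SL - TL - NL + DI - DT = 208.28 - 44 - 93 + 19 - 18 = 72.28

72.28 dB


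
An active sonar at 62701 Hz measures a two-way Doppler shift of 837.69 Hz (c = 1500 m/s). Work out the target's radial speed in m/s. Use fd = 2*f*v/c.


10.02 m/s


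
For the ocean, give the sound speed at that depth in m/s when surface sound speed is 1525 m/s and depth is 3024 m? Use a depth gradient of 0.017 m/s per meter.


1576.408 m/s


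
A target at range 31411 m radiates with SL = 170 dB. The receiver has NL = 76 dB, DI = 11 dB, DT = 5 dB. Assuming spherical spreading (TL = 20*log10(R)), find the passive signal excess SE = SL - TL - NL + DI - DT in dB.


10.06 dB


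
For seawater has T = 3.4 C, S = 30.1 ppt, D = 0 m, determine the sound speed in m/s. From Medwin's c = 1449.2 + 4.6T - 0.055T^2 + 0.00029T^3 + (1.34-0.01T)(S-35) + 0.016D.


1457.82 m/s


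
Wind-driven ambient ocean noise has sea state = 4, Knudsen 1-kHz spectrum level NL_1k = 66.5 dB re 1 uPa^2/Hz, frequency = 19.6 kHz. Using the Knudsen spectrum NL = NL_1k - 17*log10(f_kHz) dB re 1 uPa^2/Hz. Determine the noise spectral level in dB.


44.53 dB


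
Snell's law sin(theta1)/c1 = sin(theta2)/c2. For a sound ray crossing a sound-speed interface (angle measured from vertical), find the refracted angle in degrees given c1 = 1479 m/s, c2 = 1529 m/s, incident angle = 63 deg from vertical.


sin(theta2) = (c2/c1)*sin(theta1) = (1529/1479)*sin(63 deg) = 0.92113
theta2 = arcsin(0.92113) = 67.09

67.09 deg


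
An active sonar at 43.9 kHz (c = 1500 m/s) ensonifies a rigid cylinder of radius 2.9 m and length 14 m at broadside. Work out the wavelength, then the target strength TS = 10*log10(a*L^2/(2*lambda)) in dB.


Step 1: lambda = c/f = 1500/43900 = 0.03417 m
Step 2: TS = 10*log10(a*L^2/(2*lambda)) = 10*log10(2.9*14^2/(2*0.03417)) = 39.2

39.2 dB


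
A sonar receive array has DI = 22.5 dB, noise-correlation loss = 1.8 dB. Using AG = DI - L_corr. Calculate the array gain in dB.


20.7 dB


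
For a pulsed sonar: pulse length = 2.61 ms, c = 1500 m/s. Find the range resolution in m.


dR = c*tau/2 = 1500 * 2.61e-3 / 2 = 1.9575

1.9575 m


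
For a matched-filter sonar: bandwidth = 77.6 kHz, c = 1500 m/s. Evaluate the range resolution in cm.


0.97 cm


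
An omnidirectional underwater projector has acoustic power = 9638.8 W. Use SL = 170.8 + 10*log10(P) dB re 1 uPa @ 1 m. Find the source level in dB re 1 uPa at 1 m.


SL = 170.8 + 10*log10(9638.8) = 170.8 + 39.84 = 210.64

210.64 dB


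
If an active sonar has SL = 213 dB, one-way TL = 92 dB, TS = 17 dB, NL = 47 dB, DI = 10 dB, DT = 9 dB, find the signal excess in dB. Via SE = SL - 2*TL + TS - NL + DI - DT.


0 dB


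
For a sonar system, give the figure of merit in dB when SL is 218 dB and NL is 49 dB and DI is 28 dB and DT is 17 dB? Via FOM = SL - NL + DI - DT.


FOM = SL - NL + DI - DT = 218 - 49 + 28 - 17 = 180

180 dB


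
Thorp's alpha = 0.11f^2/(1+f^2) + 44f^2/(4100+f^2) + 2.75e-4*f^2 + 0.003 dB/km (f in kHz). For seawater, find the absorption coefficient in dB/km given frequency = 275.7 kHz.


f^2 = 76010.49
alpha = 0.11*76010.49/(1+76010.49) + 44*76010.49/(4100+76010.49) + 2.75e-4*76010.49 + 0.003 = 62.764

62.764 dB/km


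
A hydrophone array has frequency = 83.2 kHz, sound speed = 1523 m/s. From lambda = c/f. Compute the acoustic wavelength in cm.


lambda = c/f = 1523 / 83200 = 0.0183 m = 1.83 cm

1.83 cm


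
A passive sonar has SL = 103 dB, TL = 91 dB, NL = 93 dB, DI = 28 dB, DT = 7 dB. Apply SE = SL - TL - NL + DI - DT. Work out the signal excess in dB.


SE = SL - TL - NL + DI - DT = 103 - 91 - 93 + 28 - 7 = -60

-60 dB


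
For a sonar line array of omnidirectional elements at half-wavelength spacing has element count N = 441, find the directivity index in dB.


26.44 dB


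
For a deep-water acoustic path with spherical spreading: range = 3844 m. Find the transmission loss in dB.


TL = 20*log10(3844) = 71.7

71.7 dB


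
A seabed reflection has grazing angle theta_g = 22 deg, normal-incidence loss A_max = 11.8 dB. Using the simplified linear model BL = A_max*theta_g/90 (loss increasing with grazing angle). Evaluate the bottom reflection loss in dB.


2.88 dB


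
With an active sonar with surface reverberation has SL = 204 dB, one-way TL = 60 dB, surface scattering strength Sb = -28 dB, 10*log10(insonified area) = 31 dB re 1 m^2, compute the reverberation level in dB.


87 dB


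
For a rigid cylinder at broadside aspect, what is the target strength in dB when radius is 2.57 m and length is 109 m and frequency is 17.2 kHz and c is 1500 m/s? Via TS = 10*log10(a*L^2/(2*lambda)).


lambda = 1500/17200 = 0.08721 m
TS = 10*log10(2.57*109^2/(2*0.08721)) = 52.43

52.43 dB


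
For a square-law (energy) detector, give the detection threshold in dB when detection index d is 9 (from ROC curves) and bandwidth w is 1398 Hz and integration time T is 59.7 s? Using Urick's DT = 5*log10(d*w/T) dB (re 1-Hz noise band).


DT = 5*log10(d*w/T) = 5*log10(9 * 1398 / 59.7) = 5*log10(210.75) = 11.62

11.62 dB


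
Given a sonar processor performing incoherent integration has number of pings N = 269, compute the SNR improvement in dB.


12.15 dB


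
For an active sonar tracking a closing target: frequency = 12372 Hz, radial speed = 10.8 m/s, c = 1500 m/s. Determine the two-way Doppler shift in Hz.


178.16 Hz


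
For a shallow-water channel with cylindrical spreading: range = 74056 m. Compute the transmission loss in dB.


48.7 dB


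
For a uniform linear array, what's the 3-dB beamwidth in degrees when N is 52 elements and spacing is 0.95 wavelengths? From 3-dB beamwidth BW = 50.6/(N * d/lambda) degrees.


BW = 50.6 / (52 * 0.95) = 50.6 / 49.4 = 1.02

1.02 deg


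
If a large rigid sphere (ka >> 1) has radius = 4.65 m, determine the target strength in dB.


TS = 10*log10(4.65^2 / 4) = 10*log10(5.405625) = 7.33

7.33 dB


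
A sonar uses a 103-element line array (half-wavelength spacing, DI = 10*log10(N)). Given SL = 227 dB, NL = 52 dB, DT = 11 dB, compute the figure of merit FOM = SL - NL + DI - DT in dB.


Step 1: DI = 10*log10(103) = 20.13 dB
Step 2: FOM = SL - NL + DI - DT = 227 - 52 + 20.13 - 11 = 184.13

184.13 dB


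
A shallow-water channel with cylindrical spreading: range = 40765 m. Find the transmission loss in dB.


TL = 10*log10(40765) = 46.1

46.1 dB


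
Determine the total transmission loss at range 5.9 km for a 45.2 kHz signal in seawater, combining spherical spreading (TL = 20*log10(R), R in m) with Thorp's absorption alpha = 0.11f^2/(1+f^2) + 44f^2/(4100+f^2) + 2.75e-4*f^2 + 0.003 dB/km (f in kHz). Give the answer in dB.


Step 1 (Thorp): alpha = 0.11*2043.04/(1+2043.04) + 44*2043.04/(4100+2043.04) + 2.75e-4*2043.04 + 0.003 = 15.3082 dB/km
Step 2: TL_spread = 20*log10(5900) = 75.42 dB
Step 3: TL_abs = alpha*R = 15.3082 * 5.9 = 90.32 dB
Step 4: TL_total = 75.42 + 90.32 = 165.74

165.74 dB


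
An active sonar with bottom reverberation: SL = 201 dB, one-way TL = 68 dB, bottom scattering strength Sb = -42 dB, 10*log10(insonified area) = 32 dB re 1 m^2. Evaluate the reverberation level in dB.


RL = SL - 2*TL + Sb + 10*log10(A) = 201 - 2*68 + (-42) + 32 = 55

55 dB


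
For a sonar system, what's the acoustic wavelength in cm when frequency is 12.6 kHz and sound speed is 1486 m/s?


lambda = c/f = 1486 / 12600 = 0.1179 m = 11.79 cm

11.79 cm


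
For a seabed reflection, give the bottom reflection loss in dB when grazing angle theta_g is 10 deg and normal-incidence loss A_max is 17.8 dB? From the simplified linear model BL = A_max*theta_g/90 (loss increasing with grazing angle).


BL = A_max * theta_g / 90 = 17.8 * 10 / 90 = 1.98

1.98 dB


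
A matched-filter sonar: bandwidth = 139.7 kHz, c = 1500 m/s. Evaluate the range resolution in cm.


dR = c/(2*BW) = 1500 / (2 * 139.7e3) = 0.0054 m = 0.54 cm

0.54 cm


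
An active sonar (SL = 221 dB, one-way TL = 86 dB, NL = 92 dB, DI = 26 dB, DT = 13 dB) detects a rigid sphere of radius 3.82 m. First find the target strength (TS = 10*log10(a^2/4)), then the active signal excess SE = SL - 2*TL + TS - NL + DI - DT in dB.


Step 1: TS = 10*log10(3.82^2/4) = 5.62 dB
Step 2: SE = SL - 2*TL + TS - NL + DI - DT = 221 - 2*86 + (5.62) - 92 + 26 - 13 = -24.38

-24.38 dB


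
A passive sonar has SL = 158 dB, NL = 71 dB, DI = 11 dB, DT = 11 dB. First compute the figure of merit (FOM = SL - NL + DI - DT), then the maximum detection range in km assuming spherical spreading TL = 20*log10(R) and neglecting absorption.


Step 1: FOM = SL - NL + DI - DT = 158 - 71 + 11 - 11 = 87 dB
Step 2: at max range FOM = TL = 20*log10(R), so R = 10^(87/20) = 22387.21 m = 22.39 km

22.39 km


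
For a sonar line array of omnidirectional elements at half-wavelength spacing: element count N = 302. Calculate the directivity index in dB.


24.8 dB


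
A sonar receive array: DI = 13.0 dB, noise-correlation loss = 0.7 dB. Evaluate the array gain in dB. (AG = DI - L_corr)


12.3 dB


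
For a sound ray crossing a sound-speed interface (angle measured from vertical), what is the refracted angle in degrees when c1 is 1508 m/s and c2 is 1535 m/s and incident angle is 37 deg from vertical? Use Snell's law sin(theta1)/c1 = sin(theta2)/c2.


sin(theta2) = (c2/c1)*sin(theta1) = (1535/1508)*sin(37 deg) = 0.61259
theta2 = arcsin(0.61259) = 37.78

37.78 deg


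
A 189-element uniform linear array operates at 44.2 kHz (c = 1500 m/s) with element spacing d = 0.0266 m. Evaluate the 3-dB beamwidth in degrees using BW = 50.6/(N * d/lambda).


0.34 deg


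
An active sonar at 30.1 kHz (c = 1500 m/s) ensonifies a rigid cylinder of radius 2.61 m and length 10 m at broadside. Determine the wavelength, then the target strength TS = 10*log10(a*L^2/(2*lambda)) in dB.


Step 1: lambda = c/f = 1500/30100 = 0.04983 m
Step 2: TS = 10*log10(a*L^2/(2*lambda)) = 10*log10(2.61*10^2/(2*0.04983)) = 34.18

34.18 dB


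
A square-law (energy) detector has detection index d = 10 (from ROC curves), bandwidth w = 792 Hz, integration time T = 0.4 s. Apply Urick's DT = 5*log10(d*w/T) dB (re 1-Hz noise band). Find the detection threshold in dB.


21.48 dB


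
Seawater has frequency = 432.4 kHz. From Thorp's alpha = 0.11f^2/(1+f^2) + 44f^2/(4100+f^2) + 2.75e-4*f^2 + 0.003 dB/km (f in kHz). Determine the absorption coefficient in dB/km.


f^2 = 186969.76
alpha = 0.11*186969.76/(1+186969.76) + 44*186969.76/(4100+186969.76) + 2.75e-4*186969.76 + 0.003 = 94.586

94.586 dB/km


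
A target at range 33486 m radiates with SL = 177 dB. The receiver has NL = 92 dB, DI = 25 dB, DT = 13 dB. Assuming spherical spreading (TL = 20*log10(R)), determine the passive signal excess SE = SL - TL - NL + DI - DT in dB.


Step 1: TL = 20*log10(33486) = 90.5 dB
Step 2: SE = 177 - 90.5 - 92 + 25 - 13 = 6.5

6.5 dB


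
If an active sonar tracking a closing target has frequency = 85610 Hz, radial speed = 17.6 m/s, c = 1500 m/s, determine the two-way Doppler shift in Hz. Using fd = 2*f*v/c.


fd = 2*f*v/c = 2 * 85610 * 17.6 / 1500 = 2008.98

2008.98 Hz


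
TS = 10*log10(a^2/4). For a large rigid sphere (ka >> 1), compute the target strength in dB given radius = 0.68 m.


TS = 10*log10(0.68^2 / 4) = 10*log10(0.1156) = -9.37

-9.37 dB


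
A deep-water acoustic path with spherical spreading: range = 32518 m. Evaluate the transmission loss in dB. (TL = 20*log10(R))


TL = 20*log10(32518) = 90.24

90.24 dB


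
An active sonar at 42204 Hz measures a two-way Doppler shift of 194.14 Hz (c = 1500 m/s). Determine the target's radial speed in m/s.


3.45 m/s


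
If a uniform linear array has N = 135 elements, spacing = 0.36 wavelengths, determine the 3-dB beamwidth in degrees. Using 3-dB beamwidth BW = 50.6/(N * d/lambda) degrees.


BW = 50.6 / (135 * 0.36) = 50.6 / 48.6 = 1.04

1.04 deg


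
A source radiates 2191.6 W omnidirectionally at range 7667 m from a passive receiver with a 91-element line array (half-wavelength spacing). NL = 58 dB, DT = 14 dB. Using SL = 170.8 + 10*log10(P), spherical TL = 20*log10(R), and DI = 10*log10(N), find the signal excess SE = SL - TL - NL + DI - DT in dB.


Step 1: SL = 170.8 + 10*log10(2191.6) = 204.21 dB
Step 2: TL = 20*log10(7667) = 77.69 dB
Step 3: DI = 10*log10(91) = 19.59 dB
Step 4: SE = SL - TL - NL + DI - DT = 204.21 - 77.69 - 58 + 19.59 - 14 = 74.11

74.11 dB


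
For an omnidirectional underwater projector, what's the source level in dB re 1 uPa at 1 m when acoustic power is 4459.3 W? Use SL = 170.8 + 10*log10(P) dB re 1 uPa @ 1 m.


SL = 170.8 + 10*log10(4459.3) = 170.8 + 36.49 = 207.29

207.29 dB


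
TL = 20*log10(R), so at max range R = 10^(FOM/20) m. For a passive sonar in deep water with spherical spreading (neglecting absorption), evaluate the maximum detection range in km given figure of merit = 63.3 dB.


At max range FOM = TL, so 20*log10(R) = 63.3
R = 10^(63.3/20) = 1462.18 m = 1.46 km

1.46 km


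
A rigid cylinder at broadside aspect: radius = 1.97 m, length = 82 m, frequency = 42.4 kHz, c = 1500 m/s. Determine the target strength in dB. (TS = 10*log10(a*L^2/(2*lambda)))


lambda = 1500/42400 = 0.03538 m
TS = 10*log10(1.97*82^2/(2*0.03538)) = 52.72

52.72 dB


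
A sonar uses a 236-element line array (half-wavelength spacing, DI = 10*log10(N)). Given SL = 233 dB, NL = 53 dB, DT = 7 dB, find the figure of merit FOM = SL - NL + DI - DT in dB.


Step 1: DI = 10*log10(236) = 23.73 dB
Step 2: FOM = SL - NL + DI - DT = 233 - 53 + 23.73 - 7 = 196.73

196.73 dB


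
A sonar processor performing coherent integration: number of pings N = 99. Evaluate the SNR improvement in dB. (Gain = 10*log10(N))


Gain = 10*log10(99) = 19.96

19.96 dB


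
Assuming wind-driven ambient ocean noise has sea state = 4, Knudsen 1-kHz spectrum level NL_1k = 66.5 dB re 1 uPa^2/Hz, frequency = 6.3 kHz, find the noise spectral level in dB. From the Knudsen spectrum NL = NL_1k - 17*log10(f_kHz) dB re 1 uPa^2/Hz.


NL = NL_1k - 17*log10(f_kHz) = 66.5 - 17*log10(6.3) = 66.5 - (13.59) = 52.91

52.91 dB


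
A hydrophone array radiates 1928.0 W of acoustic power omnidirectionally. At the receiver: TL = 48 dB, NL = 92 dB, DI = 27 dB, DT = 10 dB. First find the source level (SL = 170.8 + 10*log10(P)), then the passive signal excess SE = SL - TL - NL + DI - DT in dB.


Step 1: SL = 170.8 + 10*log10(1928.0) = 203.65 dB
Step 2: SE = SL - TL - NL + DI - DT = 203.65 - 48 - 92 + 27 - 10 = 80.65

80.65 dB


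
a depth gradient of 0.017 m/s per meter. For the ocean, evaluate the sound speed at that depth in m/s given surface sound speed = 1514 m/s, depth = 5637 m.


c = 1514 + 0.017 * 5637 = 1609.829

1609.829 m/s


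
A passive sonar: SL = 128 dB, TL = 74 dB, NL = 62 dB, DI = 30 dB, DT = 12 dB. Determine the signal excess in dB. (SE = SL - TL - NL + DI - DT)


SE = SL - TL - NL + DI - DT = 128 - 74 - 62 + 30 - 12 = 10

10 dB


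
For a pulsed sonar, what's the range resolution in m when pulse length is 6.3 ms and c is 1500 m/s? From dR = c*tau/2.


4.725 m


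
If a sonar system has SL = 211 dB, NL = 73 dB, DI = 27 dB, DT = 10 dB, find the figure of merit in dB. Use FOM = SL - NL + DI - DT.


FOM = SL - NL + DI - DT = 211 - 73 + 27 - 10 = 155

155 dB


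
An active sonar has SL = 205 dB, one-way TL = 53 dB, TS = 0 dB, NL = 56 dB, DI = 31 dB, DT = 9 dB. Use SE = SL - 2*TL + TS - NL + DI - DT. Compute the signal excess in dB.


SE = SL - 2*TL + TS - NL + DI - DT = 205 - 2*53 + (0) - 56 + 31 - 9 = 65

65 dB


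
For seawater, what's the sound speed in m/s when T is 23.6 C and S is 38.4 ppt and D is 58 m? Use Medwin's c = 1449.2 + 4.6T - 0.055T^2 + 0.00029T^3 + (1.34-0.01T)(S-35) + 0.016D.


1535.62 m/s


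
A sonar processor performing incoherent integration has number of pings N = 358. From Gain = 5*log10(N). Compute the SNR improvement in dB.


Gain = 5*log10(358) = 12.77

12.77 dB


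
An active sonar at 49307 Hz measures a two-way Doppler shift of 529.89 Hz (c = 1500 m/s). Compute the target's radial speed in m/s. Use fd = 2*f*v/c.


From fd = 2*f*v/c, v = c*fd/(2*f) = 1500 * 529.89 / (2*49307) = 8.06

8.06 m/s


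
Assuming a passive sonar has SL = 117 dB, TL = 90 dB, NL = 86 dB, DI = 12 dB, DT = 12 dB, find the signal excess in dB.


SE = SL - TL - NL + DI - DT = 117 - 90 - 86 + 12 - 12 = -59

-59 dB


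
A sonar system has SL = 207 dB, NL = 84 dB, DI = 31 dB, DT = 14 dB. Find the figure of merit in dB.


140 dB


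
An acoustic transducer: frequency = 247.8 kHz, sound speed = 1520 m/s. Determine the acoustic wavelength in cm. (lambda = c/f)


lambda = c/f = 1520 / 247800 = 0.0061 m = 0.61 cm

0.61 cm


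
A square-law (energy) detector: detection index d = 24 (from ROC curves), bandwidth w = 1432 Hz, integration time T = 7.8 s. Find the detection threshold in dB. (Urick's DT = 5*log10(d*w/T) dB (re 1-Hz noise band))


DT = 5*log10(d*w/T) = 5*log10(24 * 1432 / 7.8) = 5*log10(4406.15) = 18.22

18.22 dB


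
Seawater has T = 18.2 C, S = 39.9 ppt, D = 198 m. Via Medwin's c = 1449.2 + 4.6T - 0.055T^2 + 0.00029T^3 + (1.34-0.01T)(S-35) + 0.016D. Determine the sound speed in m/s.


c = 1449.2 + 4.6*18.2 - 0.055*18.2^2 + 0.00029*18.2^3 + (1.34 - 0.01*18.2)*(39.9 - 35) + 0.016*198 = 1525.29

1525.29 m/s


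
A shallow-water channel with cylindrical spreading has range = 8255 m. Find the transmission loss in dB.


39.17 dB


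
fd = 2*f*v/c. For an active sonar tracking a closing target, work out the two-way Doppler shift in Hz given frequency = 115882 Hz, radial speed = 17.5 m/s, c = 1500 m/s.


fd = 2*f*v/c = 2 * 115882 * 17.5 / 1500 = 2703.91

2703.91 Hz


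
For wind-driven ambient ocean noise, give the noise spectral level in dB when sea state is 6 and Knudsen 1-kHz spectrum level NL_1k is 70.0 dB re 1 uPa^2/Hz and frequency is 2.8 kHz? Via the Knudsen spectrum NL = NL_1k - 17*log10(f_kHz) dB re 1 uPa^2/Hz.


NL = NL_1k - 17*log10(f_kHz) = 70.0 - 17*log10(2.8) = 70.0 - (7.6) = 62.4

62.4 dB


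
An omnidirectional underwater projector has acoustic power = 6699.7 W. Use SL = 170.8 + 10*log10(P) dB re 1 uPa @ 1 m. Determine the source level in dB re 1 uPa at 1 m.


SL = 170.8 + 10*log10(6699.7) = 170.8 + 38.26 = 209.06

209.06 dB


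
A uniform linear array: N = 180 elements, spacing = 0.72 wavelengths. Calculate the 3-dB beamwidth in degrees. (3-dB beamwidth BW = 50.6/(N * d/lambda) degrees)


0.39 deg


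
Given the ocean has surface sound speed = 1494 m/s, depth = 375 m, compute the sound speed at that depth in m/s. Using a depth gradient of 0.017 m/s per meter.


1500.375 m/s


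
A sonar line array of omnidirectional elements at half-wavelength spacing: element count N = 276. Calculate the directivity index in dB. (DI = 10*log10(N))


24.41 dB


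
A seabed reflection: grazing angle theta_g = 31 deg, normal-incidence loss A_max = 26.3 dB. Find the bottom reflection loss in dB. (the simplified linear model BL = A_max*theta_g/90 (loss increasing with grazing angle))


9.06 dB


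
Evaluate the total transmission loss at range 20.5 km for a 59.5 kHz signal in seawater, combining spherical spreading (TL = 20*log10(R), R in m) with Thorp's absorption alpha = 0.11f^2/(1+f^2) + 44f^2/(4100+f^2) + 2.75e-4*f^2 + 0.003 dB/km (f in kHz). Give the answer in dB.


Step 1 (Thorp): alpha = 0.11*3540.25/(1+3540.25) + 44*3540.25/(4100+3540.25) + 2.75e-4*3540.25 + 0.003 = 21.4747 dB/km
Step 2: TL_spread = 20*log10(20500) = 86.24 dB
Step 3: TL_abs = alpha*R = 21.4747 * 20.5 = 440.23 dB
Step 4: TL_total = 86.24 + 440.23 = 526.47

526.47 dB


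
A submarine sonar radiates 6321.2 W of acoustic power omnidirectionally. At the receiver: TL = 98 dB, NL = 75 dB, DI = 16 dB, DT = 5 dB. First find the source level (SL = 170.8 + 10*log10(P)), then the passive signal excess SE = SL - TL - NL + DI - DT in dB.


Step 1: SL = 170.8 + 10*log10(6321.2) = 208.81 dB
Step 2: SE = SL - TL - NL + DI - DT = 208.81 - 98 - 75 + 16 - 5 = 46.81

46.81 dB


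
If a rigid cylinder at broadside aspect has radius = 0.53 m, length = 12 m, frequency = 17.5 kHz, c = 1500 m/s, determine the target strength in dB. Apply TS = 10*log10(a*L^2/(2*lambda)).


lambda = 1500/17500 = 0.08571 m
TS = 10*log10(0.53*12^2/(2*0.08571)) = 26.49

26.49 dB


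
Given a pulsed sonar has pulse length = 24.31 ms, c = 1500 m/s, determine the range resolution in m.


dR = c*tau/2 = 1500 * 24.31e-3 / 2 = 18.2325

18.2325 m


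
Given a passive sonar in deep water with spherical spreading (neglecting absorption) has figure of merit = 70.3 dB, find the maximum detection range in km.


At max range FOM = TL, so 20*log10(R) = 70.3
R = 10^(70.3/20) = 3273.41 m = 3.27 km

3.27 km


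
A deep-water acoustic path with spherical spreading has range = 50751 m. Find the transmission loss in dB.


TL = 20*log10(50751) = 94.11

94.11 dB


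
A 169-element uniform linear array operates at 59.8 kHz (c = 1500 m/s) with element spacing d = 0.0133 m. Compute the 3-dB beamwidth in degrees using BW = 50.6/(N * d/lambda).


0.56 deg


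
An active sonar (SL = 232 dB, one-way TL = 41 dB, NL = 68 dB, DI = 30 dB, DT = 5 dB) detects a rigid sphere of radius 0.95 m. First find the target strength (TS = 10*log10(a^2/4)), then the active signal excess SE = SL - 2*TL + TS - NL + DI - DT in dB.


Step 1: TS = 10*log10(0.95^2/4) = -6.47 dB
Step 2: SE = SL - 2*TL + TS - NL + DI - DT = 232 - 2*41 + (-6.47) - 68 + 30 - 5 = 100.53

100.53 dB


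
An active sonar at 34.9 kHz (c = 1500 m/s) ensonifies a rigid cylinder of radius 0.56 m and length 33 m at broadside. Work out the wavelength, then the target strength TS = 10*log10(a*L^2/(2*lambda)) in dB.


Step 1: lambda = c/f = 1500/34900 = 0.04298 m
Step 2: TS = 10*log10(a*L^2/(2*lambda)) = 10*log10(0.56*33^2/(2*0.04298)) = 38.51

38.51 dB


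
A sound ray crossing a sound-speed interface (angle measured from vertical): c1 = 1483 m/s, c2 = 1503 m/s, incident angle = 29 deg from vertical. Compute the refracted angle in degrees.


sin(theta2) = (c2/c1)*sin(theta1) = (1503/1483)*sin(29 deg) = 0.49135
theta2 = arcsin(0.49135) = 29.43

29.43 deg


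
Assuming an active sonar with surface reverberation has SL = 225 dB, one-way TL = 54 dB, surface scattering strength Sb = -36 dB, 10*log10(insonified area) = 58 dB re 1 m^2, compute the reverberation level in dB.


RL = SL - 2*TL + Sb + 10*log10(A) = 225 - 2*54 + (-36) + 58 = 139

139 dB


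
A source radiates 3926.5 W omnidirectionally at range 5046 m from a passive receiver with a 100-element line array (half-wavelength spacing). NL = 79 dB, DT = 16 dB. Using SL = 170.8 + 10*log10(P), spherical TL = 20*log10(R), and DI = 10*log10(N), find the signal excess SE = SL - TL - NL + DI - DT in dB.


57.68 dB


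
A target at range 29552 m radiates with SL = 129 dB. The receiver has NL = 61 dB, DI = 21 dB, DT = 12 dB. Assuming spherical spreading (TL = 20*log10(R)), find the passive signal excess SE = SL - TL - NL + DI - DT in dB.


Step 1: TL = 20*log10(29552) = 89.41 dB
Step 2: SE = 129 - 89.41 - 61 + 21 - 12 = -12.41

-12.41 dB


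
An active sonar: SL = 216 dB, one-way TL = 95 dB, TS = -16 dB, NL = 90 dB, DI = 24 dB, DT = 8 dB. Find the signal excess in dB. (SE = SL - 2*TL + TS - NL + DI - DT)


SE = SL - 2*TL + TS - NL + DI - DT = 216 - 2*95 + (-16) - 90 + 24 - 8 = -64

-64 dB


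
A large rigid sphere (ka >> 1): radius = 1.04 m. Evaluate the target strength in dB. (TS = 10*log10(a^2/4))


TS = 10*log10(1.04^2 / 4) = 10*log10(0.2704) = -5.68

-5.68 dB


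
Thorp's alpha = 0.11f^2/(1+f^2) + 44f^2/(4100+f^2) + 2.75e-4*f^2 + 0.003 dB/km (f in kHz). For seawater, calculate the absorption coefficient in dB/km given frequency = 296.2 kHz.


66.276 dB/km


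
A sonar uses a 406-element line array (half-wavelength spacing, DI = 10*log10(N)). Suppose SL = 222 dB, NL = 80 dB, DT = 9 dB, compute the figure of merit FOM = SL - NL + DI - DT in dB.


Step 1: DI = 10*log10(406) = 26.09 dB
Step 2: FOM = SL - NL + DI - DT = 222 - 80 + 26.09 - 9 = 159.09

159.09 dB


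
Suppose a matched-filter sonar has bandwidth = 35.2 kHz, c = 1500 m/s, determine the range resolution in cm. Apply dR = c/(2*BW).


dR = c/(2*BW) = 1500 / (2 * 35.2e3) = 0.0213 m = 2.13 cm

2.13 cm


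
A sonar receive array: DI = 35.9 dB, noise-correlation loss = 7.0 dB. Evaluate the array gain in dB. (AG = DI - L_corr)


28.9 dB


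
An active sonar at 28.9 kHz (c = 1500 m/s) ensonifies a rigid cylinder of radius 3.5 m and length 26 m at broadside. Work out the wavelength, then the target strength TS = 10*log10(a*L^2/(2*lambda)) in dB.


Step 1: lambda = c/f = 1500/28900 = 0.0519 m
Step 2: TS = 10*log10(a*L^2/(2*lambda)) = 10*log10(3.5*26^2/(2*0.0519)) = 43.58

43.58 dB


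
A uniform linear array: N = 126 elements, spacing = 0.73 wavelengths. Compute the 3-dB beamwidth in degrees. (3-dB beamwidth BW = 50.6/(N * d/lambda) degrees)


BW = 50.6 / (126 * 0.73) = 50.6 / 91.98 = 0.55

0.55 deg


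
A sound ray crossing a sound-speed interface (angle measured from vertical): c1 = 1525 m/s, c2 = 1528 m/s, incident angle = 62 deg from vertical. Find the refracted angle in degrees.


62.21 deg


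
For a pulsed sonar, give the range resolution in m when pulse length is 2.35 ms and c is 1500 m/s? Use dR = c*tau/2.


1.7625 m


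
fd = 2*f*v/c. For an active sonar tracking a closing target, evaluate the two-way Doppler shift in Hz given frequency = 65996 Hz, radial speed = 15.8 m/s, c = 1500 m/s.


1390.32 Hz


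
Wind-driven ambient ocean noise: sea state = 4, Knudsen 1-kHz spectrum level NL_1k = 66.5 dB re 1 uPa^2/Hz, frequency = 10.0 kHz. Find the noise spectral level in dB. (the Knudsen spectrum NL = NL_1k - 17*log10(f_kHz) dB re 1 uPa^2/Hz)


49.5 dB


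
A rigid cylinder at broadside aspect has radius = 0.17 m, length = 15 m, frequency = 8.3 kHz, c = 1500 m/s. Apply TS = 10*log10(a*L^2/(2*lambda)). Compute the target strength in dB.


lambda = 1500/8300 = 0.18072 m
TS = 10*log10(0.17*15^2/(2*0.18072)) = 20.25

20.25 dB


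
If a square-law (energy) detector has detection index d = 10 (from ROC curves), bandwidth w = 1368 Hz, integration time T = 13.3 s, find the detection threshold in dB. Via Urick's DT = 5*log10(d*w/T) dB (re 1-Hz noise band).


15.06 dB


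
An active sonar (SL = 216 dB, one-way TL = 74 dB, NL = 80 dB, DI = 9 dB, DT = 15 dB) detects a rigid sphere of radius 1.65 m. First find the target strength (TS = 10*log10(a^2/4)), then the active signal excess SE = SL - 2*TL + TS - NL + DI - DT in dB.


Step 1: TS = 10*log10(1.65^2/4) = -1.67 dB
Step 2: SE = SL - 2*TL + TS - NL + DI - DT = 216 - 2*74 + (-1.67) - 80 + 9 - 15 = -19.67

-19.67 dB


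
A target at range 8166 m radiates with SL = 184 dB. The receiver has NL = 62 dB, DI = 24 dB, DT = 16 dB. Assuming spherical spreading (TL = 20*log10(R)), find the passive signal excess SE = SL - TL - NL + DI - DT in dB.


51.76 dB


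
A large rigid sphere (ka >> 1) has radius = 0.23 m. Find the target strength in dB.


-18.79 dB


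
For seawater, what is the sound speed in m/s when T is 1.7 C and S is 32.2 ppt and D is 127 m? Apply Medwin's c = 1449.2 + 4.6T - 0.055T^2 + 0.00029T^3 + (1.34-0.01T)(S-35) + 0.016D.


1455.19 m/s


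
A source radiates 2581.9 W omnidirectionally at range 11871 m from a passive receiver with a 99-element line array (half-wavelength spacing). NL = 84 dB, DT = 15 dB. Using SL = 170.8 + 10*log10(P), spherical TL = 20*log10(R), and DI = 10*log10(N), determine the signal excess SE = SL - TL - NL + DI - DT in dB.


Step 1: SL = 170.8 + 10*log10(2581.9) = 204.92 dB
Step 2: TL = 20*log10(11871) = 81.49 dB
Step 3: DI = 10*log10(99) = 19.96 dB
Step 4: SE = SL - TL - NL + DI - DT = 204.92 - 81.49 - 84 + 19.96 - 15 = 44.39

44.39 dB


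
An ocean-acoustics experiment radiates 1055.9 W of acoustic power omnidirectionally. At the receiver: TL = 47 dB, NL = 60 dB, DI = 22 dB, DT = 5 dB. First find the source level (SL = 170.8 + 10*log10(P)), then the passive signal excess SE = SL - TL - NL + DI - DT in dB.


Step 1: SL = 170.8 + 10*log10(1055.9) = 201.04 dB
Step 2: SE = SL - TL - NL + DI - DT = 201.04 - 47 - 60 + 22 - 5 = 111.04

111.04 dB


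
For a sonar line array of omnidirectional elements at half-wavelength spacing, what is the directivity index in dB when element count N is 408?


DI = 10*log10(408) = 26.11

26.11 dB


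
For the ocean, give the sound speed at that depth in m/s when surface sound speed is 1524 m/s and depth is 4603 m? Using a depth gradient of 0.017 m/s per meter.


c = 1524 + 0.017 * 4603 = 1602.251

1602.251 m/s


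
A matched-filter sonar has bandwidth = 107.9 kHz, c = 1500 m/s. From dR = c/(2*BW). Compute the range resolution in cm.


0.7 cm


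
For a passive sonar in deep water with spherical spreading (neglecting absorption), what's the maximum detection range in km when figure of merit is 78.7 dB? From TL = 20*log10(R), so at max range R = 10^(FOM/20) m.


At max range FOM = TL, so 20*log10(R) = 78.7
R = 10^(78.7/20) = 8609.94 m = 8.61 km

8.61 km


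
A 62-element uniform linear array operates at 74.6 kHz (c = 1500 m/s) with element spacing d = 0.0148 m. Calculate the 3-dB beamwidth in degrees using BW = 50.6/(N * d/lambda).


Step 1: lambda = 1500/74600 = 0.02011 m
Step 2: d/lambda = 0.0148/0.02011 = 0.736
Step 3: BW = 50.6/(N * d/lambda) = 50.6/(62 * 0.736) = 1.11

1.11 deg


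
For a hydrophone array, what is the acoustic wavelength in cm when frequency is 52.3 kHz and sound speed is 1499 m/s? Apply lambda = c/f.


2.87 cm


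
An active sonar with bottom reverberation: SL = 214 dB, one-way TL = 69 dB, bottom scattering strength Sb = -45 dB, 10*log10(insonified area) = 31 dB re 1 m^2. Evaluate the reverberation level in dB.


62 dB


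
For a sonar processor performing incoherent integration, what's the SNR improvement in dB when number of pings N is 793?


Gain = 5*log10(793) = 14.5

14.5 dB


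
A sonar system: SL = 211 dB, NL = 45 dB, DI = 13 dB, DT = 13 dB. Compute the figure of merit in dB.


166 dB


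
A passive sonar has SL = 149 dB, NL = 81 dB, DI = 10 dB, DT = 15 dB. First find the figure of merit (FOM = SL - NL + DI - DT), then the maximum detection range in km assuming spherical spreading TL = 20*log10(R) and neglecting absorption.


Step 1: FOM = SL - NL + DI - DT = 149 - 81 + 10 - 15 = 63 dB
Step 2: at max range FOM = TL = 20*log10(R), so R = 10^(63/20) = 1412.54 m = 1.41 km

1.41 km


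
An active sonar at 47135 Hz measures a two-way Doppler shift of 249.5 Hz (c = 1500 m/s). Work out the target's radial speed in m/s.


From fd = 2*f*v/c, v = c*fd/(2*f) = 1500 * 249.5 / (2*47135) = 3.97

3.97 m/s


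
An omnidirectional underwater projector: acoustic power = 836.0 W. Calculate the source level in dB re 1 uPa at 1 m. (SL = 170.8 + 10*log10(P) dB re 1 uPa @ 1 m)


SL = 170.8 + 10*log10(836.0) = 170.8 + 29.22 = 200.02

200.02 dB


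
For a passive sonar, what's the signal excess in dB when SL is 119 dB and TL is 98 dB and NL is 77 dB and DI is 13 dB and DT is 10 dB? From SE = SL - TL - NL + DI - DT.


SE = SL - TL - NL + DI - DT = 119 - 98 - 77 + 13 - 10 = -53

-53 dB


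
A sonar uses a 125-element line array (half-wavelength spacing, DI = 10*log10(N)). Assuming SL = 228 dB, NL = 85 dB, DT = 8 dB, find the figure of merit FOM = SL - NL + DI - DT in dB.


Step 1: DI = 10*log10(125) = 20.97 dB
Step 2: FOM = SL - NL + DI - DT = 228 - 85 + 20.97 - 8 = 155.97

155.97 dB


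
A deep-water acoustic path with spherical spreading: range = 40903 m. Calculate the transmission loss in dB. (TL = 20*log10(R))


TL = 20*log10(40903) = 92.24

92.24 dB


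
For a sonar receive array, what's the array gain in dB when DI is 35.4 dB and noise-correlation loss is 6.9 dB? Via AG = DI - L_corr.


28.5 dB


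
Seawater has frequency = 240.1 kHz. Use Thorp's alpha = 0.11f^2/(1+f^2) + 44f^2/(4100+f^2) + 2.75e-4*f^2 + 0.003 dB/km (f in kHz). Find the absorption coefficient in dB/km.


f^2 = 57648.01
alpha = 0.11*57648.01/(1+57648.01) + 44*57648.01/(4100+57648.01) + 2.75e-4*57648.01 + 0.003 = 57.045

57.045 dB/km


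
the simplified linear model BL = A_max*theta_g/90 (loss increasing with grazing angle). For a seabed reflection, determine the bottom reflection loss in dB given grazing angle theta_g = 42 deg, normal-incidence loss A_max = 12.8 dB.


BL = A_max * theta_g / 90 = 12.8 * 42 / 90 = 5.97

5.97 dB


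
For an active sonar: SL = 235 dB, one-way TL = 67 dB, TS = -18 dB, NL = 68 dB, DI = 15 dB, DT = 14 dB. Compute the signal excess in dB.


16 dB


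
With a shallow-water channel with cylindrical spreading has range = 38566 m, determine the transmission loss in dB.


TL = 10*log10(38566) = 45.86

45.86 dB


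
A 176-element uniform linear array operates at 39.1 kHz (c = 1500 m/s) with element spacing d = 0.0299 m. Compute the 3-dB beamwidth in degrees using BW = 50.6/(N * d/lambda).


Step 1: lambda = 1500/39100 = 0.03836 m
Step 2: d/lambda = 0.0299/0.03836 = 0.7795
Step 3: BW = 50.6/(N * d/lambda) = 50.6/(176 * 0.7795) = 0.37

0.37 deg


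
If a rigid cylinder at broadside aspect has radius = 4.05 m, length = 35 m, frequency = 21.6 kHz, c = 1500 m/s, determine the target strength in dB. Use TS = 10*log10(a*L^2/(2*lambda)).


lambda = 1500/21600 = 0.06944 m
TS = 10*log10(4.05*35^2/(2*0.06944)) = 45.53

45.53 dB


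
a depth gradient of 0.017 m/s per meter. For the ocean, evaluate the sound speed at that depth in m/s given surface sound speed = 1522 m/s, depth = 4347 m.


1595.899 m/s


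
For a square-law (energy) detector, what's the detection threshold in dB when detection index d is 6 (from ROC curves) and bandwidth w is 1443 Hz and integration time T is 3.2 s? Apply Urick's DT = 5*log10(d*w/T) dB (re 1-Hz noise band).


DT = 5*log10(d*w/T) = 5*log10(6 * 1443 / 3.2) = 5*log10(2705.62) = 17.16

17.16 dB


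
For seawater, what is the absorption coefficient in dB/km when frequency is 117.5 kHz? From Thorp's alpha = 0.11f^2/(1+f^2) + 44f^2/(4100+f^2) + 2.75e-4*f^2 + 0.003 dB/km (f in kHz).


37.835 dB/km


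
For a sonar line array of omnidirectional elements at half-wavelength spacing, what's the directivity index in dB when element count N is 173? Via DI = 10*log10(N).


22.38 dB


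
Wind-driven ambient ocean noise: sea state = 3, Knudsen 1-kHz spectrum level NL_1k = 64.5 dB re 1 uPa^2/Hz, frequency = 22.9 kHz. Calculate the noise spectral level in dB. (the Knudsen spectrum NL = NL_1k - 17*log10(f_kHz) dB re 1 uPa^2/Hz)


41.38 dB


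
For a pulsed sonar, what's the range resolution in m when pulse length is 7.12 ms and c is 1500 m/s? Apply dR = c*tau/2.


5.34 m


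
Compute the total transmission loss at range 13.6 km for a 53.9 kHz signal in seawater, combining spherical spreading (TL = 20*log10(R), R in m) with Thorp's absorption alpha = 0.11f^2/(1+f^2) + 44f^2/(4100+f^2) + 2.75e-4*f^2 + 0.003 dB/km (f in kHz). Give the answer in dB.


343.24 dB


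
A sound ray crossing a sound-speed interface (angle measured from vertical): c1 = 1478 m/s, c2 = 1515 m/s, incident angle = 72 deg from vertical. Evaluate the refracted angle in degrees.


77.13 deg


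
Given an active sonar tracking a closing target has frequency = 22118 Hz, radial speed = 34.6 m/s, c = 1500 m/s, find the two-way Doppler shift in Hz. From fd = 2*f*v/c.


fd = 2*f*v/c = 2 * 22118 * 34.6 / 1500 = 1020.38

1020.38 Hz


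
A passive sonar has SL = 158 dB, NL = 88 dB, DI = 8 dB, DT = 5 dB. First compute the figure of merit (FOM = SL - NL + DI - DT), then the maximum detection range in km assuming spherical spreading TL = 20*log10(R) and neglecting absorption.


Step 1: FOM = SL - NL + DI - DT = 158 - 88 + 8 - 5 = 73 dB
Step 2: at max range FOM = TL = 20*log10(R), so R = 10^(73/20) = 4466.84 m = 4.47 km

4.47 km


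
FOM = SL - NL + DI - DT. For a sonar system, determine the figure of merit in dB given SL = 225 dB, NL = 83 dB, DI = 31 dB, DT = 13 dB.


FOM = SL - NL + DI - DT = 225 - 83 + 31 - 13 = 160

160 dB


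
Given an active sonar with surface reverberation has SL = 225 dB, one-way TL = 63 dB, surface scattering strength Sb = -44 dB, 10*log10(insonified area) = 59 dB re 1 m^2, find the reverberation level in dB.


114 dB


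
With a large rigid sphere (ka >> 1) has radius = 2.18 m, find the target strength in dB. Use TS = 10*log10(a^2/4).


0.75 dB


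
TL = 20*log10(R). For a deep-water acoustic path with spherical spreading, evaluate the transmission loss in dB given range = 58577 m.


TL = 20*log10(58577) = 95.35

95.35 dB


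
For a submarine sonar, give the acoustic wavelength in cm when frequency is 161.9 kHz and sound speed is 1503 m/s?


lambda = c/f = 1503 / 161900 = 0.0093 m = 0.93 cm

0.93 cm


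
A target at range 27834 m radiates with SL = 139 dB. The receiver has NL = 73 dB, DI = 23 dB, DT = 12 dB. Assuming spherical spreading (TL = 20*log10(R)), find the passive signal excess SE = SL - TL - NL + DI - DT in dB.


-11.89 dB


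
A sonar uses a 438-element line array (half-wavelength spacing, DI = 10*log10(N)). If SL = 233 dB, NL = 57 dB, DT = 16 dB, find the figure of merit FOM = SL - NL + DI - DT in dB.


Step 1: DI = 10*log10(438) = 26.41 dB
Step 2: FOM = SL - NL + DI - DT = 233 - 57 + 26.41 - 16 = 186.41

186.41 dB


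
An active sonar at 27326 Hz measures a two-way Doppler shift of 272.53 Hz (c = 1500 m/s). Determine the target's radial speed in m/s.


From fd = 2*f*v/c, v = c*fd/(2*f) = 1500 * 272.53 / (2*27326) = 7.48

7.48 m/s


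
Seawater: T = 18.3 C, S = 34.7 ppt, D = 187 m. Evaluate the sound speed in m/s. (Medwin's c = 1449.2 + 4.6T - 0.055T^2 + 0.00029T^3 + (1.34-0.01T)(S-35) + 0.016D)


1519.38 m/s


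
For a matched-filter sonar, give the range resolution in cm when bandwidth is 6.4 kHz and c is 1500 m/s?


11.72 cm


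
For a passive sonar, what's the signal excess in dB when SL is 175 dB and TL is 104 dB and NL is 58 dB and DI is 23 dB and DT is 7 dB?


SE = SL - TL - NL + DI - DT = 175 - 104 - 58 + 23 - 7 = 29

29 dB


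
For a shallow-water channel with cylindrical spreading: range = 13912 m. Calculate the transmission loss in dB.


TL = 10*log10(13912) = 41.43

41.43 dB


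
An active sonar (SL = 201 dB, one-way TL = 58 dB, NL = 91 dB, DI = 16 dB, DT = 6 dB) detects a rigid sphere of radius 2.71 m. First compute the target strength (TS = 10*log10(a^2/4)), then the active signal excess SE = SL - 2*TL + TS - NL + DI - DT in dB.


Step 1: TS = 10*log10(2.71^2/4) = 2.64 dB
Step 2: SE = SL - 2*TL + TS - NL + DI - DT = 201 - 2*58 + (2.64) - 91 + 16 - 6 = 6.64

6.64 dB


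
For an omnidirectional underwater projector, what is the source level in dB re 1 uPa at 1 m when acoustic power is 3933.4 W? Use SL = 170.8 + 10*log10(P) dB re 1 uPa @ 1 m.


SL = 170.8 + 10*log10(3933.4) = 170.8 + 35.95 = 206.75

206.75 dB
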